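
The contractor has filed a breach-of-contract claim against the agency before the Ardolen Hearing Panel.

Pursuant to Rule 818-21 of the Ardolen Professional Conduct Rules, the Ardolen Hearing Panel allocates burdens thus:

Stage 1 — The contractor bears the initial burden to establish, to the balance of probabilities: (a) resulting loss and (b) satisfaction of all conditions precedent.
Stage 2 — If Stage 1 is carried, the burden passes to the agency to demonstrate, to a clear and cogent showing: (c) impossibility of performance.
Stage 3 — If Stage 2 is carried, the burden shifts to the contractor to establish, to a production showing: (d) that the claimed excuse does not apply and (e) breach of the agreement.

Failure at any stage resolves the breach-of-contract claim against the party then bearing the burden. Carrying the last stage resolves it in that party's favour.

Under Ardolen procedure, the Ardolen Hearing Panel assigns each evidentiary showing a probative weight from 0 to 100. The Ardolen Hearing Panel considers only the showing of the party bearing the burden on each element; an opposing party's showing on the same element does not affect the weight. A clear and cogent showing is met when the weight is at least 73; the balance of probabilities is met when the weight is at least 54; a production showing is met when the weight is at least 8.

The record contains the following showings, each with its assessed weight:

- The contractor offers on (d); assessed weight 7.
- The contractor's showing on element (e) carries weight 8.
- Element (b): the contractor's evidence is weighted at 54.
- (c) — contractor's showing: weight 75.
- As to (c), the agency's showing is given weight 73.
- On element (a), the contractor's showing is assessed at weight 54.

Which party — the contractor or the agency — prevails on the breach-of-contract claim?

At Stage 1 the contractor must meet the balance of probabilities (weight is at least 54): on (a) the weight is 54, which does reach 54, so (a) meets the standard; on (b) the weight is 54, which does reach 54, so (b) meets the standard.
  All elements met. The burden passes to the agency.
At Stage 2 the agency must meet a clear and cogent showing (weight is at least 73): on (c) the weight is 73 (the contractor's 75 is given no effect), which does reach 73, so (c) meets the standard.
  Stage 2 carried; the burden shifts to the contractor.
At Stage 3 the contractor must meet a production showing (weight is at least 8): on (d) the weight is 7, < 8, so (d) does not meet the standard; on (e) the weight is 8, ≥ 8, so (e) meets the standard.
  Stage 3 not carried; the contractor fails its burden.
The agency prevails.

agency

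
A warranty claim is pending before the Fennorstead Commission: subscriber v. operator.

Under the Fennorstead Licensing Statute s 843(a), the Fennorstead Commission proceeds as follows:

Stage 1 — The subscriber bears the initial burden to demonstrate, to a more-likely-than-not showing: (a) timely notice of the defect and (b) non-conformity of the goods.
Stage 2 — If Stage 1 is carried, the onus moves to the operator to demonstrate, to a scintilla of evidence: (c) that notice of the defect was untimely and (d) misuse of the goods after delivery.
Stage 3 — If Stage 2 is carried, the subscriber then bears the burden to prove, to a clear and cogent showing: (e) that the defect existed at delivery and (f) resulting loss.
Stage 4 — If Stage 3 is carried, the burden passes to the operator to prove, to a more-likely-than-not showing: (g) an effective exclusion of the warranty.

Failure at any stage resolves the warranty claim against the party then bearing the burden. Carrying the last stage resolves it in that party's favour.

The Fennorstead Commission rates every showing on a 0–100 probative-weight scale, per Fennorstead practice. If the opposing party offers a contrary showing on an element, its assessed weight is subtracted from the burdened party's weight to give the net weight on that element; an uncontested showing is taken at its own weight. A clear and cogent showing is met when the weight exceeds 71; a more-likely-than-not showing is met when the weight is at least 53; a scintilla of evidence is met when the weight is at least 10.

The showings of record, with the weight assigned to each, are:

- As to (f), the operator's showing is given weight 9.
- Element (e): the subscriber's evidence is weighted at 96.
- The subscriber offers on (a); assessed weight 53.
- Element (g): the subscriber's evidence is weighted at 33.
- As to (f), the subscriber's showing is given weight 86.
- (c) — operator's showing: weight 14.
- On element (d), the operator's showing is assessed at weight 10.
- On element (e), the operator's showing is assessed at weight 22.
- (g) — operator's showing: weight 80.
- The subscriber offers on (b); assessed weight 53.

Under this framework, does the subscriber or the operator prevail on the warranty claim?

subscriber

At Stage 1 the subscriber must meet a more-likely-than-not showing (weight is at least 53): on (a) the weight is 53, ≥ 53, so (a) meets the standard; on (b) the weight is 53, which does reach 53, so (b) meets the standard.
  The subscriber carries Stage 1; the operator now bears the burden.
At Stage 2 the operator must meet a scintilla of evidence (weight is at least 10): on (c) the weight is 14, ≥ 10, so (c) meets the standard; on (d) the weight is 10, which does reach 10, so (d) meets the standard.
  All elements met. The burden passes to the subscriber.
At Stage 3 the subscriber must meet a clear and cogent showing (weight exceeds 71): on (e) the weight is 96 less the opposing 22 gives net 74, which does exceed 71, so (e) meets the standard; on (f) the weight is 86 less the opposing 9 gives net 77, > 71, so (f) meets the standard.
  The subscriber carries Stage 3; the operator now bears the burden.
At Stage 4 the operator must meet a more-likely-than-not showing (weight is at least 53): on (g) the weight is 80 less the opposing 33 gives net 47, < 53, so (g) does not meet the standard.
  Not every element is met, so the operator fails to carry Stage 4.
So the subscriber prevails.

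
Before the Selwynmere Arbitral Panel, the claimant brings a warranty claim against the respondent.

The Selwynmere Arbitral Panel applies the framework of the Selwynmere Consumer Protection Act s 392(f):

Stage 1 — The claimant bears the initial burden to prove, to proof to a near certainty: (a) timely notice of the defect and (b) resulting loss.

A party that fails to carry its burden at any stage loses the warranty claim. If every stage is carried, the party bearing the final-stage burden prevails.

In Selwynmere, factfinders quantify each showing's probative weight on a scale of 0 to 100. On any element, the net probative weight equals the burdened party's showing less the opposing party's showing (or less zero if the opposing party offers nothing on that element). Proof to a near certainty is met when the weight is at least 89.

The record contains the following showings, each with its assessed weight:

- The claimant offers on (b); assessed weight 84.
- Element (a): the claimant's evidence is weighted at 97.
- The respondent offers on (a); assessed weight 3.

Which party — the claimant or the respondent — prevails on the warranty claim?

respondent

Stage 1 — burden on claimant; standard: proof to a near certainty (weight is at least 89).
    (a): 97 − 3 = 94 ≥ 89 [met]
    (b): 84 < 89 [not met]
  Stage 1 not carried; the claimant fails its burden.
The analysis ends at Stage 1; the respondent prevails.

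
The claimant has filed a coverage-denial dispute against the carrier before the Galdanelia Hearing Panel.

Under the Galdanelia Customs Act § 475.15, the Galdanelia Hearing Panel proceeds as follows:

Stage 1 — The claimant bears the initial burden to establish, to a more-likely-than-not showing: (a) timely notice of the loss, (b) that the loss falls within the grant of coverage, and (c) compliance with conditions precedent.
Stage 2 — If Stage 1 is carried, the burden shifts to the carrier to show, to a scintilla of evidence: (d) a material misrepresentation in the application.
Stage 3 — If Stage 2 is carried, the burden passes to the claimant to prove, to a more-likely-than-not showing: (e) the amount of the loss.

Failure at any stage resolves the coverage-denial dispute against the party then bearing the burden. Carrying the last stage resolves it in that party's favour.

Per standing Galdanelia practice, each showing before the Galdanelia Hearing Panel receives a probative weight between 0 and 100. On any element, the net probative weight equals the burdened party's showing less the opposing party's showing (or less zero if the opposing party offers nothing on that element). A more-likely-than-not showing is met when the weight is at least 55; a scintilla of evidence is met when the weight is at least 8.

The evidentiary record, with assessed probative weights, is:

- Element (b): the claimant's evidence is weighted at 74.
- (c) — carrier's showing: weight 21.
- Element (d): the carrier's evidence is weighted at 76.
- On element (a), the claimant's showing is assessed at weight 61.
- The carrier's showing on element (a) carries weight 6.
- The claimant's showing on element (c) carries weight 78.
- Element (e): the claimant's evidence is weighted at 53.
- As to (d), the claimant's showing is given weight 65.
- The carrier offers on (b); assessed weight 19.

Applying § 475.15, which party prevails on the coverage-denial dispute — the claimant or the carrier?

Stage 1 — burden on claimant; standard: a more-likely-than-not showing (weight is at least 55).
    (a): 61 − 6 = 55 ≥ 55 [met]
    (b): 74 − 19 = 55 ≥ 55 [met]
    (c): 78 − 21 = 57 ≥ 55 [met]
  Stage 1 is satisfied; the onus moves to the carrier.
Stage 2 — burden on carrier; standard: a scintilla of evidence (weight is at least 8).
    (d): 76 − 65 = 11 ≥ 8 [met]
  All elements met. The burden passes to the claimant.
Stage 3 — burden on claimant; standard: a more-likely-than-not showing (weight is at least 55).
    (e): 53 < 55 [not met]
  The claimant does not carry Stage 3.
The carrier prevails.

carrier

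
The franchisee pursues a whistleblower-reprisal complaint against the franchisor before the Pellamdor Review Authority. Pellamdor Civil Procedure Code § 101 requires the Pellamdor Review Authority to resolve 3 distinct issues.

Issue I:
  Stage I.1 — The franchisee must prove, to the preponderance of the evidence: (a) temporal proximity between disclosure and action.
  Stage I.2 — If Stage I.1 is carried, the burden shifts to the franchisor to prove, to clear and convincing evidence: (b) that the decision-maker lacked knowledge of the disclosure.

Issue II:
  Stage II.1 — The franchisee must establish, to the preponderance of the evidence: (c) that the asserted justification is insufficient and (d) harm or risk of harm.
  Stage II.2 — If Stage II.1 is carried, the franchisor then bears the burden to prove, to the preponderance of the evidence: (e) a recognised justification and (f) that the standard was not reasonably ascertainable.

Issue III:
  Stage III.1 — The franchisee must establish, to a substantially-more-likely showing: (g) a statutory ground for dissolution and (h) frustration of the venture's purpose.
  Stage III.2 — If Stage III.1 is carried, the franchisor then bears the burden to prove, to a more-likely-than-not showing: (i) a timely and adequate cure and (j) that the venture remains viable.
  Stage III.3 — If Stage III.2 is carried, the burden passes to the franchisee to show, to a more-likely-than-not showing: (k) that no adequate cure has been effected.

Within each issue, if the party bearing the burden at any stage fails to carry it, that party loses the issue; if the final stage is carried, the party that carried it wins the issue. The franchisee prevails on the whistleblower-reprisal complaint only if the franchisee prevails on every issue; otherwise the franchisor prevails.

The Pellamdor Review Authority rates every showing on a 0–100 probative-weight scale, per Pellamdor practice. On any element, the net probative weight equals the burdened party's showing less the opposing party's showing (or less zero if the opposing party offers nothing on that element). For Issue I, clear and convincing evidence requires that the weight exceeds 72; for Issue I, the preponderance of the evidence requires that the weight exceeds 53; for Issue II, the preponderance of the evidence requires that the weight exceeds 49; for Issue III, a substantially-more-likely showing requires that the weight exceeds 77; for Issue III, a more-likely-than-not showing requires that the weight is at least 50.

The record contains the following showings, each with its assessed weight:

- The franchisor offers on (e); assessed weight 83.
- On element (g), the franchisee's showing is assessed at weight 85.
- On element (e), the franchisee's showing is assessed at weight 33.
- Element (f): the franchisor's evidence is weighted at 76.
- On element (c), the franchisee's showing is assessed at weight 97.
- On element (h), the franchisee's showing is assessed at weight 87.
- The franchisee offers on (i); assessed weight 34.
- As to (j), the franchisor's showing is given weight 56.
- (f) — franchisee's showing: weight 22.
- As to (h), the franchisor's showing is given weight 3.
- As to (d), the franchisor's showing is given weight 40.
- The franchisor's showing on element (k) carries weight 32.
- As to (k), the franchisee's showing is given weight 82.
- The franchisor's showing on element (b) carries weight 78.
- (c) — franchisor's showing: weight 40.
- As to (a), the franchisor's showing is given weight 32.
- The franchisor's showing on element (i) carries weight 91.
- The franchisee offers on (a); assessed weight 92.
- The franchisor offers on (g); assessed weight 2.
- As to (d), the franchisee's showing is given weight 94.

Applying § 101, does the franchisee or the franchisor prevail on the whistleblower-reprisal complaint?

— Issue I —
Stage I.1 (franchisee, the preponderance of the evidence, weight exceeds 53): (a) net 92−32=60 > 53 — meets.
  Stage I.1 carried; the burden shifts to the franchisor.
Stage I.2 (franchisor, clear and convincing evidence, weight exceeds 72): (b) 78 > 72 — meets.
  The franchisor carries the last stage.
With every stage satisfied, the franchisor prevails on this issue.
— Issue II —
Stage II.1 — burden on franchisee; standard: the preponderance of the evidence (weight exceeds 49).
    (c): 97 − 40 = 57 > 49 [met]
    (d): 94 − 40 = 54 > 49 [met]
  The franchisee carries Stage II.1; the franchisor now bears the burden.
Stage II.2 — burden on franchisor; standard: the preponderance of the evidence (weight exceeds 49).
    (e): 83 − 33 = 50 > 49 [met]
    (f): 76 − 22 = 54 > 49 [met]
  The franchisor carries the last stage.
All stages carried — the franchisor prevails on this issue.
— Issue III —
Stage III.1 — burden on franchisee; standard: a substantially-more-likely showing (weight exceeds 77).
    (g): 85 − 2 = 83 > 77 [met]
    (h): 87 − 3 = 84 > 77 [met]
  The franchisee carries Stage III.1; the franchisor now bears the burden.
Stage III.2 — burden on franchisor; standard: a more-likely-than-not showing (weight is at least 50).
    (i): 91 − 34 = 57 ≥ 50 [met]
    (j): 56 ≥ 50 [met]
  Stage III.2 is satisfied; the onus moves to the franchisee.
Stage III.3 — burden on franchisee; standard: a more-likely-than-not showing (weight is at least 50).
    (k): 82 − 32 = 50 ≥ 50 [met]
  All elements met at the final stage.
All stages carried — the franchisee prevails on this issue.
Per-issue: Issue I → franchisor; Issue II → franchisor; Issue III → franchisee. The franchisee must prevail on every issue; overall, the franchisor prevails.

franchisor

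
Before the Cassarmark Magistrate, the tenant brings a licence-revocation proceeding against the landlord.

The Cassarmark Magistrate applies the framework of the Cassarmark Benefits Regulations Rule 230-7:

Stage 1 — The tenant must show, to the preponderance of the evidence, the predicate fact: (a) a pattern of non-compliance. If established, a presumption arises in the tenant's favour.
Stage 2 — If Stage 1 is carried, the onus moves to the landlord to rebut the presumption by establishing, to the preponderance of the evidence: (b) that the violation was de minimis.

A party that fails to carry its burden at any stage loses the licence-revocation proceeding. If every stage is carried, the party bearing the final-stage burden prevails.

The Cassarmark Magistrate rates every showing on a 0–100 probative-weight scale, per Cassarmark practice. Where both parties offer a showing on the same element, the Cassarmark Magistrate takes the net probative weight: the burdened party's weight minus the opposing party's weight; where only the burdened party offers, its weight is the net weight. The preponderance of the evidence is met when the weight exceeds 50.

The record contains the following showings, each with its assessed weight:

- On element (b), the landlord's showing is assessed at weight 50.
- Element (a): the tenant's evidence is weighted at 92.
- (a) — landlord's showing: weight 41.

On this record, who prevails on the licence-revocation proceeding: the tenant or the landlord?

tenant

Stage 1 (tenant, the preponderance of the evidence, weight exceeds 50): (a) net 92−41=51 > 50 — meets.
  Stage 1 is satisfied; the onus moves to the landlord.
Stage 2 (landlord, the preponderance of the evidence, weight exceeds 50): (b) 50 ≤ 50 — fails.
  The landlord does not carry Stage 2.
The analysis ends at Stage 2; the tenant prevails.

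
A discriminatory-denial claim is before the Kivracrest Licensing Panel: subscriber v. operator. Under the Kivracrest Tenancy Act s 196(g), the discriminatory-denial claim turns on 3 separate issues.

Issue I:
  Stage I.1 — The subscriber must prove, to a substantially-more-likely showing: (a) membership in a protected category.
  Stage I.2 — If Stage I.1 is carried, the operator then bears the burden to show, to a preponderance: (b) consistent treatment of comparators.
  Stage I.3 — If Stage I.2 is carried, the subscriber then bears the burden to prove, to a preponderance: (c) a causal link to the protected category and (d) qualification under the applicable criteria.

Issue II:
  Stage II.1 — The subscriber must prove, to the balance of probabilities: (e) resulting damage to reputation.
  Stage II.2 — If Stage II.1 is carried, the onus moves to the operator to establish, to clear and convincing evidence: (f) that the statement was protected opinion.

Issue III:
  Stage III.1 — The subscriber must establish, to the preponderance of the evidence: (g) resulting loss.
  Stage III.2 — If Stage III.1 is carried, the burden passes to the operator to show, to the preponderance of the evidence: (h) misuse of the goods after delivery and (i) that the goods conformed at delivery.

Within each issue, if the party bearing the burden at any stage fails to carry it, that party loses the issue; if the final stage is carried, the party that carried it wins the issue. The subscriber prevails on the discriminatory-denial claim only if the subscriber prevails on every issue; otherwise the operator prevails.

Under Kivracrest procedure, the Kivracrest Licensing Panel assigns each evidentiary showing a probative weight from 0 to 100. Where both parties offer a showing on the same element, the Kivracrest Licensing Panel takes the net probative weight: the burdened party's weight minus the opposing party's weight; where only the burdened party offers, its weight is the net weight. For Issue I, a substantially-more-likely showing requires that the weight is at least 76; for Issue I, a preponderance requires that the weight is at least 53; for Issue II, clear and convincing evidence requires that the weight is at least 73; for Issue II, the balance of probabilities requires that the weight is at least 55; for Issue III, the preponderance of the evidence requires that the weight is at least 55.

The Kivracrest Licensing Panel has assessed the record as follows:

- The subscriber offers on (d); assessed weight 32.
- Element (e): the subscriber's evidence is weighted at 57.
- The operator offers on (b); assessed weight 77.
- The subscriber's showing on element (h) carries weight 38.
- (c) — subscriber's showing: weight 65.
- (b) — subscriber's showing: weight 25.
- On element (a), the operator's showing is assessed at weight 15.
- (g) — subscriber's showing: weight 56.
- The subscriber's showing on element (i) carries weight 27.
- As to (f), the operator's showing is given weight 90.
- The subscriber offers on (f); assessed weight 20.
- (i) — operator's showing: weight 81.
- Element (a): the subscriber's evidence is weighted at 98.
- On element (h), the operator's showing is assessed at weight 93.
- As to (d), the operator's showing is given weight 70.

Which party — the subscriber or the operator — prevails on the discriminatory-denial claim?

subscriber

— Issue I —
At Stage I.1 the subscriber must meet a substantially-more-likely showing (weight is at least 76): on (a) the weight is 98 less the opposing 15 gives net 83, which does reach 76, so (a) meets the standard.
  The subscriber carries Stage I.1; the operator now bears the burden.
At Stage I.2 the operator must meet a preponderance (weight is at least 53): on (b) the weight is 77 less the opposing 25 gives net 52, which does not reach 53, so (b) does not meet the standard.
  The operator does not carry Stage I.2.
The analysis ends at Stage I.2; the subscriber prevails on this issue.
— Issue II —
Stage II.1 (subscriber, the balance of probabilities, weight is at least 55): (e) 57 ≥ 55 — meets.
  All elements met. The burden passes to the operator.
Stage II.2 (operator, clear and convincing evidence, weight is at least 73): (f) net 90−20=70 < 73 — fails.
  The operator does not carry Stage II.2.
So the subscriber prevails on this issue.
— Issue III —
Stage III.1 (subscriber, the preponderance of the evidence, weight is at least 55): (g) 56 ≥ 55 — meets.
  All elements met. The burden passes to the operator.
Stage III.2 (operator, the preponderance of the evidence, weight is at least 55): (h) net 93−38=55 ≥ 55 — meets; (i) net 81−27=54 < 55 — fails.
  Stage III.2 not carried; the operator fails its burden.
So the subscriber prevails on this issue.
Per-issue: Issue I → subscriber; Issue II → subscriber; Issue III → subscriber. The subscriber must prevail on every issue; overall, the subscriber prevails.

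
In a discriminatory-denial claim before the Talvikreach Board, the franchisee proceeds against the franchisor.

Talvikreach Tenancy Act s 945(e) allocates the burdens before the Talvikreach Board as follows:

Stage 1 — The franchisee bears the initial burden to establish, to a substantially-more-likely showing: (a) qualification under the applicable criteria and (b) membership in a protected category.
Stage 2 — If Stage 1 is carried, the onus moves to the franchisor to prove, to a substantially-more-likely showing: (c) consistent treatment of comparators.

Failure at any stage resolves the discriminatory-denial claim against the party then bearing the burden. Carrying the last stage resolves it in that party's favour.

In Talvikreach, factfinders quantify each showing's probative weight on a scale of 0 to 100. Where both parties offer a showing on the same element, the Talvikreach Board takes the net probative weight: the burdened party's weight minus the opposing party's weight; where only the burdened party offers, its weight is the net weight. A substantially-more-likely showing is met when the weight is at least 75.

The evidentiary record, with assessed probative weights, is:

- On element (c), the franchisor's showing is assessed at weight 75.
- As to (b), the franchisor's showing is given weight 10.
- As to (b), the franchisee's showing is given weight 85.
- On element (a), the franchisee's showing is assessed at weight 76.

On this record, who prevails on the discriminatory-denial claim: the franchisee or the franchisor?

franchisor

Stage 1 — burden on franchisee; standard: a substantially-more-likely showing (weight is at least 75).
    (a): 76 ≥ 75 [met]
    (b): 85 − 10 = 75 ≥ 75 [met]
  Stage 1 is satisfied; the onus moves to the franchisor.
Stage 2 — burden on franchisor; standard: a substantially-more-likely showing (weight is at least 75).
    (c): 75 ≥ 75 [met]
  All elements met at the final stage.
With every stage satisfied, the franchisor prevails.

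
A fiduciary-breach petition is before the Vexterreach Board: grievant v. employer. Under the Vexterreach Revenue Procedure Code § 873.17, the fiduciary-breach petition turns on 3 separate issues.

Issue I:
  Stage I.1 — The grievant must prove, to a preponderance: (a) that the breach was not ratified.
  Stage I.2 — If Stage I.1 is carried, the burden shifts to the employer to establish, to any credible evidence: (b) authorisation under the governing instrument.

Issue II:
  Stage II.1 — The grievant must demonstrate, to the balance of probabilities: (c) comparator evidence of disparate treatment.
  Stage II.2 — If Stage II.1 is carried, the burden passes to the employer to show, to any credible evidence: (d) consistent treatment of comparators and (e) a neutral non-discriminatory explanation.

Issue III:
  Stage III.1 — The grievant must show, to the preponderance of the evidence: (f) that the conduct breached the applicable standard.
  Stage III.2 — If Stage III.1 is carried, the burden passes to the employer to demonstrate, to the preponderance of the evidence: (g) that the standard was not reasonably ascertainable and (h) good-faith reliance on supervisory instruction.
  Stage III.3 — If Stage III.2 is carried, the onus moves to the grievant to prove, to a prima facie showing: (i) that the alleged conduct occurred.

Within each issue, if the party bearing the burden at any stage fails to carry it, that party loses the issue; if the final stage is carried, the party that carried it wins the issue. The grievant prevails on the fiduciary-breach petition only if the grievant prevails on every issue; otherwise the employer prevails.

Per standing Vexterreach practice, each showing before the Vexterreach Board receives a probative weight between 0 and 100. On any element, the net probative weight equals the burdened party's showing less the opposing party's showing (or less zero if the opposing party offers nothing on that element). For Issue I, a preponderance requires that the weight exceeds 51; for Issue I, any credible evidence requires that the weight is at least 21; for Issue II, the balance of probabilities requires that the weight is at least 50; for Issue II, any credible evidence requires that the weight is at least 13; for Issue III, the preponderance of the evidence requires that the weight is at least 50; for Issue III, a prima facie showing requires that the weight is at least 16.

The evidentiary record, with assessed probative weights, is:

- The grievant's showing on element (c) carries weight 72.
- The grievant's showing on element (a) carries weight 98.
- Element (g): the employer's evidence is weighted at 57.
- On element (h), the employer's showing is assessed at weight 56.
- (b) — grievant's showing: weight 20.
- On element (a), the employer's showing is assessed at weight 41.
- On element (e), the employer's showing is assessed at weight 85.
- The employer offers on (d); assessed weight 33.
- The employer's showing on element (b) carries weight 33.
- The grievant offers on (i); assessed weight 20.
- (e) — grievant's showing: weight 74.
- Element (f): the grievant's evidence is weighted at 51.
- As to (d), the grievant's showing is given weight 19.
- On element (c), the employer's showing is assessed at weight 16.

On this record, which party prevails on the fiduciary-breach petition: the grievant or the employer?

grievant

— Issue I —
At Stage I.1 the grievant must meet a preponderance (weight exceeds 51): on (a) the weight is 98 less the opposing 41 gives net 57, > 51, so (a) meets the standard.
  Stage I.1 is satisfied; the onus moves to the employer.
At Stage I.2 the employer must meet any credible evidence (weight is at least 21): on (b) the weight is 33 less the opposing 20 gives net 13, < 21, so (b) does not meet the standard.
  The employer does not carry Stage I.2.
The analysis ends at Stage I.2; the grievant prevails on this issue.
— Issue II —
Stage II.1 — burden on grievant; standard: the balance of probabilities (weight is at least 50).
    (c): 72 − 16 = 56 ≥ 50 [met]
  Stage II.1 is satisfied; the onus moves to the employer.
Stage II.2 — burden on employer; standard: any credible evidence (weight is at least 13).
    (d): 33 − 19 = 14 ≥ 13 [met]
    (e): 85 − 74 = 11 < 13 [not met]
  The employer does not carry Stage II.2.
The analysis ends at Stage II.2; the grievant prevails on this issue.
— Issue III —
Stage III.1 — burden on grievant; standard: the preponderance of the evidence (weight is at least 50).
    (f): 51 ≥ 50 [met]
  All elements met. The burden passes to the employer.
Stage III.2 — burden on employer; standard: the preponderance of the evidence (weight is at least 50).
    (g): 57 ≥ 50 [met]
    (h): 56 ≥ 50 [met]
  Stage III.2 is satisfied; the onus moves to the grievant.
Stage III.3 — burden on grievant; standard: a prima facie showing (weight is at least 16).
    (i): 20 ≥ 16 [met]
  The grievant carries the last stage.
With every stage satisfied, the grievant prevails on this issue.
Per-issue: Issue I → grievant; Issue II → grievant; Issue III → grievant. The grievant must prevail on every issue; overall, the grievant prevails.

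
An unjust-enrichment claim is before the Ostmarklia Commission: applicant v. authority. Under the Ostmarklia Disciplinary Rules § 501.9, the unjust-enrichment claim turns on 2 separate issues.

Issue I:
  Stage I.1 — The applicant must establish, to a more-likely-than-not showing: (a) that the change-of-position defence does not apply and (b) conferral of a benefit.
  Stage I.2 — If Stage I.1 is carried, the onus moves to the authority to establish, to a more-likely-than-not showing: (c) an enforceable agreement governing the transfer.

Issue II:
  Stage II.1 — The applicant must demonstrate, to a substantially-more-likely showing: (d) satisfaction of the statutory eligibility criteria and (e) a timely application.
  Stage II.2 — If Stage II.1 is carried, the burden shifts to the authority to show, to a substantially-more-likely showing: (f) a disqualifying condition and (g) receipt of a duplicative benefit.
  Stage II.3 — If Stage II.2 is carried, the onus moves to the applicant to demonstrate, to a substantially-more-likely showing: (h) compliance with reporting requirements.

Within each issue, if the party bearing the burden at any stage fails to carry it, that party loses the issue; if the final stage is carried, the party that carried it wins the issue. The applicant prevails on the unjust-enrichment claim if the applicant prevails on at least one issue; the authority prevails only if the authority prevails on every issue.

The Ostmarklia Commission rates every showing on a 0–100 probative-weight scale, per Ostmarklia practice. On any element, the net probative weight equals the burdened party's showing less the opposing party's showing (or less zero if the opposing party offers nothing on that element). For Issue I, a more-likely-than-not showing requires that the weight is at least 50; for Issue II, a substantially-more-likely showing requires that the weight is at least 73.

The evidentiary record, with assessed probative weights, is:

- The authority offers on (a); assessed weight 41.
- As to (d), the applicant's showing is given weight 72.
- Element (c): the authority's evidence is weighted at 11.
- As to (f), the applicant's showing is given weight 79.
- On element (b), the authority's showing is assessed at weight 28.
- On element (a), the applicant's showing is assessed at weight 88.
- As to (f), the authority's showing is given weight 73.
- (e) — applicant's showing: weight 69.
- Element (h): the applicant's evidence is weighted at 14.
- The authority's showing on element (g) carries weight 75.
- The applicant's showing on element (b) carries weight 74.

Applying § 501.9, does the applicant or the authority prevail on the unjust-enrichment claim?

— Issue I —
Stage I.1 — burden on applicant; standard: a more-likely-than-not showing (weight is at least 50).
    (a): 88 − 41 = 47 < 50 [not met]
    (b): 74 − 28 = 46 < 50 [not met]
  Stage I.1 not carried; the applicant fails its burden.
The authority prevails on this issue.
— Issue II —
Stage II.1 (applicant, a substantially-more-likely showing, weight is at least 73): (d) 72 < 73 — fails; (e) 69 < 73 — fails.
  Stage II.1 not carried; the applicant fails its burden.
The analysis ends at Stage II.1; the authority prevails on this issue.
Per-issue: Issue I → authority; Issue II → authority. The applicant must prevail on at least one issue; overall, the authority prevails.

authority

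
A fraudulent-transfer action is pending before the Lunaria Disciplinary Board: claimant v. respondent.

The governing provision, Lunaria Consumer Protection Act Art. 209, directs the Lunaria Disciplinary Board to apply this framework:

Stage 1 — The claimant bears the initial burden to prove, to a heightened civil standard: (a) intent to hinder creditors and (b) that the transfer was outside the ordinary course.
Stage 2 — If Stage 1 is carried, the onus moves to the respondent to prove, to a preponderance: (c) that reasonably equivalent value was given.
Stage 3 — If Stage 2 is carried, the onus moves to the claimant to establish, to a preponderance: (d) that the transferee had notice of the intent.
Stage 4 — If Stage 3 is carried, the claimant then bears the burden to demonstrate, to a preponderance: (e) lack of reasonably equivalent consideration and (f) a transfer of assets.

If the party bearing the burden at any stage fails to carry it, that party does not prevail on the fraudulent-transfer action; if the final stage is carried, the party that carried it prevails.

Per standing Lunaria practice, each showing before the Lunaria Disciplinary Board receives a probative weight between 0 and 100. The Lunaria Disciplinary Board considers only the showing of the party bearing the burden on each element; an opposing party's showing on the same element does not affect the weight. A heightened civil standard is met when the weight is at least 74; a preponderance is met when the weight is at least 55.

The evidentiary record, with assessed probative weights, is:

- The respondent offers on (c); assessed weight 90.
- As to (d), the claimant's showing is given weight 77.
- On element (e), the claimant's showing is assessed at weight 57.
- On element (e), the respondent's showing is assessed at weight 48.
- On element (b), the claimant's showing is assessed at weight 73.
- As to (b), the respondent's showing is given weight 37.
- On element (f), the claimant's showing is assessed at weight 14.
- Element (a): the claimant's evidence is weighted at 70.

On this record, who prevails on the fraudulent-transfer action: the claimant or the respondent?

Stage 1 — burden on claimant; standard: a heightened civil standard (weight is at least 74).
    (a): 70 < 74 [not met]
    (b): 73 (respondent's 37 disregarded) < 74 [not met]
  Stage 1 not carried; the claimant fails its burden.
So the respondent prevails.

respondent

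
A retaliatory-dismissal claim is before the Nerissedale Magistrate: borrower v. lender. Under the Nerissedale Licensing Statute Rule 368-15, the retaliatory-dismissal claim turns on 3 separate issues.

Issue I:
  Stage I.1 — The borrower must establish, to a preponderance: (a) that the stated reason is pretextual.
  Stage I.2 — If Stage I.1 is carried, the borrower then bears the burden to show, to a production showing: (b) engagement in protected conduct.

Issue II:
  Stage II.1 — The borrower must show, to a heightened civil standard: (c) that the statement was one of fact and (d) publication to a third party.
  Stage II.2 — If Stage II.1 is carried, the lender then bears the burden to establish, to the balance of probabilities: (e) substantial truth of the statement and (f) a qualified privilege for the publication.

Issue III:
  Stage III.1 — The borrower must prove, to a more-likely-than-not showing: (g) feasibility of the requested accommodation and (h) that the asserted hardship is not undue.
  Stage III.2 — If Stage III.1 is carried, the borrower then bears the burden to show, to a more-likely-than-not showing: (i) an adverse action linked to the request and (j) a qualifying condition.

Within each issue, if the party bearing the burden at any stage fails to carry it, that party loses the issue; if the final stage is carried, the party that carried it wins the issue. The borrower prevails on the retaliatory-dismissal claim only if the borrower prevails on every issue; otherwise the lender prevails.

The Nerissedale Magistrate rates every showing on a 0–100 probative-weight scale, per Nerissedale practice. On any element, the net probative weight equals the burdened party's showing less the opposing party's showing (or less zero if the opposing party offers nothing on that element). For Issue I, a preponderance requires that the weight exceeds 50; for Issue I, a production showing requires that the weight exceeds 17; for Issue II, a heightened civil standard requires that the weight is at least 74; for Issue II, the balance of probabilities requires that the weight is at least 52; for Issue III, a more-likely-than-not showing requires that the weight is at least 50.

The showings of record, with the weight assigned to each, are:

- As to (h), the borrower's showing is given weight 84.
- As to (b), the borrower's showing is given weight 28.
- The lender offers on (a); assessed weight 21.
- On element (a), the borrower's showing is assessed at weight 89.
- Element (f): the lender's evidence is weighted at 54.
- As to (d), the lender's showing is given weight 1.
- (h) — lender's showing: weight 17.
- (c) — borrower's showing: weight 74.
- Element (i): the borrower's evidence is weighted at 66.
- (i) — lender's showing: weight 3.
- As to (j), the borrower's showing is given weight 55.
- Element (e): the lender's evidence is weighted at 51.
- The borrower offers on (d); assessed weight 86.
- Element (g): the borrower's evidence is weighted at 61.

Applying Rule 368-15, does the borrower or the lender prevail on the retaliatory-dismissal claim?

borrower

— Issue I —
At Stage I.1 the borrower must meet a preponderance (weight exceeds 50): on (a) the weight is 89 less the opposing 21 gives net 68, > 50, so (a) meets the standard.
  Stage I.1 is satisfied; the borrower continues to bear the burden.
At Stage I.2 the borrower must meet a production showing (weight exceeds 17): on (b) the weight is 28, which does exceed 17, so (b) meets the standard.
  Stage I.2 carried; the final stage is satisfied.
Every stage carried; the borrower prevails on this issue.
— Issue II —
Stage II.1 — burden on borrower; standard: a heightened civil standard (weight is at least 74).
    (c): 74 ≥ 74 [met]
    (d): 86 − 1 = 85 ≥ 74 [met]
  Stage II.1 carried; the burden shifts to the lender.
Stage II.2 — burden on lender; standard: the balance of probabilities (weight is at least 52).
    (e): 51 < 52 [not met]
    (f): 54 ≥ 52 [met]
  Stage II.2 not carried; the lender fails its burden.
The borrower prevails on this issue.
— Issue III —
Stage III.1 (borrower, a more-likely-than-not showing, weight is at least 50): (g) 61 ≥ 50 — meets; (h) net 84−17=67 ≥ 50 — meets.
  Stage III.1 is satisfied; the borrower continues to bear the burden.
Stage III.2 (borrower, a more-likely-than-not showing, weight is at least 50): (i) net 66−3=63 ≥ 50 — meets; (j) 55 ≥ 50 — meets.
  All elements met at the final stage.
Every stage carried; the borrower prevails on this issue.
Per-issue: Issue I → borrower; Issue II → borrower; Issue III → borrower. The borrower must prevail on every issue; overall, the borrower prevails.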